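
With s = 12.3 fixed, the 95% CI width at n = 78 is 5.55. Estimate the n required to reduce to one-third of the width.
n ≈ 702

CI width ∝ 1/√n
To reduce width by factor 3, need √n to grow by 3 → need 3² = 9 times as many samples.

Current: n = 78, width = 5.55
New: n = 702, width ≈ 1.82

Width reduced by factor of 5.55/1.82 = 3.05.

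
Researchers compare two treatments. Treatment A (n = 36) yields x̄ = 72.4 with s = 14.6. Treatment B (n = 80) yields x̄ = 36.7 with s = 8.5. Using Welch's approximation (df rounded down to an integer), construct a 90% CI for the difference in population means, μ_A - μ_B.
(31.31, 40.09)

Difference: x̄₁ - x̄₂ = 35.70
SE = √(s₁²/n₁ + s₂²/n₂) = √(14.6²/36 + 8.5²/80) = 2.6123
df = 46.02 → 46 (Welch–Satterthwaite, rounded down)
t* = 1.679

CI: 35.70 ± 1.679 · 2.6123 = 35.70 ± 4.39 = (31.31, 40.09)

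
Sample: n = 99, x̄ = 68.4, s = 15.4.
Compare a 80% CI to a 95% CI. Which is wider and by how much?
95% CI is wider by 2.15

df = 98
80% CI: t* = 1.290, (66.40, 70.40), width = 2 · t* · s/√n = 3.99
95% CI: t* = 1.984, (65.33, 71.47), width = 2 · t* · s/√n = 6.14

The 95% CI is wider by 6.14 - 3.99 = 2.15.
Higher confidence requires a wider interval.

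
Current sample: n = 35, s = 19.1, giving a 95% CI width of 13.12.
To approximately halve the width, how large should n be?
n ≈ 140

CI width ∝ 1/√n
To reduce width by factor 2, need √n to grow by 2 → need 2² = 4 times as many samples.

Current: n = 35, width = 13.12
New: n = 140, width ≈ 6.38

Width reduced by factor of 13.12/6.38 = 2.06.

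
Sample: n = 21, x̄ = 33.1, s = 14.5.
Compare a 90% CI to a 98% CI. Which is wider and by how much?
98% CI is wider by 5.08

df = 20
90% CI: t* = 1.725, (27.64, 38.56), width = 2 · t* · s/√n = 10.92
98% CI: t* = 2.528, (25.10, 41.10), width = 2 · t* · s/√n = 16.00

The 98% CI is wider by 16.00 - 10.92 = 5.08.
Higher confidence requires a wider interval.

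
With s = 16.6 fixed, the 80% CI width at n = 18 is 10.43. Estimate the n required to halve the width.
n ≈ 72

CI width ∝ 1/√n
To reduce width by factor 2, need √n to grow by 2 → need 2² = 4 times as many samples.

Current: n = 18, width = 10.43
New: n = 72, width ≈ 5.06

Width reduced by factor of 10.43/5.06 = 2.06.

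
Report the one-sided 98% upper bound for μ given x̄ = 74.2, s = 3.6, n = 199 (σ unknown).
μ ≤ 74.73

Upper bound (one-sided):
t* = 2.067 (one-sided for 98%)
Upper bound = x̄ + t* · s/√n = 74.2 + 2.067 · 3.6/√199 = 74.73

We are 98% confident that μ ≤ 74.73.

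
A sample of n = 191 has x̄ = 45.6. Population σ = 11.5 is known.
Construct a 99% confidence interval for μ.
(43.46, 47.74)

z-interval (σ known):
z* = 2.576 for 99% confidence

Margin of error = z* · σ/√n = 2.576 · 11.5/√191 = 2.14

CI: (45.6 - 2.14, 45.6 + 2.14) = (43.46, 47.74)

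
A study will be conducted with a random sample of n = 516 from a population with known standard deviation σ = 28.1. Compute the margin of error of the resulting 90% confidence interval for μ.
Margin of error = 2.03

Margin of error = z* · σ/√n
= 1.645 · 28.1/√516
= 1.645 · 28.1/22.7156
= 2.03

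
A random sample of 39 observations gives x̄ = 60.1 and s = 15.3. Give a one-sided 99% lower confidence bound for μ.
μ ≥ 54.15

Lower bound (one-sided):
t* = 2.429 (one-sided for 99%)
Lower bound = x̄ - t* · s/√n = 60.1 - 2.429 · 15.3/√39 = 54.15

We are 99% confident that μ ≥ 54.15.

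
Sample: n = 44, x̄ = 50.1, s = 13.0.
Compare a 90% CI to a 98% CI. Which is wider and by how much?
98% CI is wider by 2.88

df = 43
90% CI: t* = 1.681, (46.81, 53.39), width = 2 · t* · s/√n = 6.59
98% CI: t* = 2.416, (45.37, 54.83), width = 2 · t* · s/√n = 9.47

The 98% CI is wider by 9.47 - 6.59 = 2.88.
Higher confidence requires a wider interval.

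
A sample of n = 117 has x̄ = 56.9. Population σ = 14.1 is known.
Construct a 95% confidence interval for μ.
(54.35, 59.45)

z-interval (σ known):
z* = 1.960 for 95% confidence

Margin of error = z* · σ/√n = 1.960 · 14.1/√117 = 2.55

CI: (56.9 - 2.55, 56.9 + 2.55) = (54.35, 59.45)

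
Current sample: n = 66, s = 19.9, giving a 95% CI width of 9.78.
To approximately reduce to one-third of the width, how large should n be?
n ≈ 594

CI width ∝ 1/√n
To reduce width by factor 3, need √n to grow by 3 → need 3² = 9 times as many samples.

Current: n = 66, width = 9.78
New: n = 594, width ≈ 3.21

Width reduced by factor of 9.78/3.21 = 3.05.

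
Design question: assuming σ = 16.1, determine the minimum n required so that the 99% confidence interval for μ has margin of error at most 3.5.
n ≥ 141

For margin E ≤ 3.5:
n ≥ (z* · σ / E)²
n ≥ (2.576 · 16.1 / 3.5)²
n ≥ 140.41

Minimum n = 141 (rounding up)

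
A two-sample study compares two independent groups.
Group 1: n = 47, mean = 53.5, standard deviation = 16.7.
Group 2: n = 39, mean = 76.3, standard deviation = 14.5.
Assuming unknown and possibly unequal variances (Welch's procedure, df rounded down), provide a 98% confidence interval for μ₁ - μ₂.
(-30.78, -14.82)

Difference: x̄₁ - x̄₂ = -22.80
SE = √(s₁²/n₁ + s₂²/n₂) = √(16.7²/47 + 14.5²/39) = 3.3652
df = 83.81 → 83 (Welch–Satterthwaite, rounded down)
t* = 2.372

CI: -22.80 ± 2.372 · 3.3652 = -22.80 ± 7.98 = (-30.78, -14.82)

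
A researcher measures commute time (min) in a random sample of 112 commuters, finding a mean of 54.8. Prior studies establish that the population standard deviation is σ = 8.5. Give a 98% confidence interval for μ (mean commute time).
(52.93, 56.67)

z-interval (σ known):
z* = 2.326 for 98% confidence

Margin of error = z* · σ/√n = 2.326 · 8.5/√112 = 1.87

CI: (54.8 - 1.87, 54.8 + 1.87) = (52.93, 56.67)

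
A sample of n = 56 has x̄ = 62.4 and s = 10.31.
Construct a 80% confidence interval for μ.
(60.61, 64.19)

t-interval (σ unknown):
df = n - 1 = 55
t* = 1.297 for 80% confidence

Margin of error = t* · s/√n = 1.297 · 10.31/√56 = 1.79

CI: (60.61, 64.19)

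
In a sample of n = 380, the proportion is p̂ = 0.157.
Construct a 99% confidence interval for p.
(0.109, 0.205)

Proportion CI:
SE = √(p̂(1-p̂)/n) = √(0.157 · 0.843 / 380) = 0.01866

z* = 2.576
Margin = z* · SE = 2.576 · 0.01866 = 0.0481

CI: 0.157 ± 0.0481 = (0.109, 0.205)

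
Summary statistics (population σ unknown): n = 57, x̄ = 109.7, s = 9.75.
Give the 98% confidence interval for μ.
(106.61, 112.79)

t-interval (σ unknown):
df = n - 1 = 56
t* = 2.395 for 98% confidence

Margin of error = t* · s/√n = 2.395 · 9.75/√57 = 3.09

CI: (106.61, 112.79)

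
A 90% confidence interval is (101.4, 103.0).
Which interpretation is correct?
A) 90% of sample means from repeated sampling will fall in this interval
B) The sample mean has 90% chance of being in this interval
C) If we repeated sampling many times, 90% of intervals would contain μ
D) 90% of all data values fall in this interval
C

A) Wrong — coverage applies to intervals containing μ, not to future x̄ values.
B) Wrong — x̄ is observed and sits in the interval by construction.
C) Correct — this is the frequentist long-run coverage interpretation.
D) Wrong — a CI is about the parameter μ, not individual data values.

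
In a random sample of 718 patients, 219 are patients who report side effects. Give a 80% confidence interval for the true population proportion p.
(0.283, 0.327)

Proportion CI:
p̂ = 219/718 = 0.30501
SE = √(p̂(1-p̂)/n) = √(0.30501 · 0.69499 / 718) = 0.01718

z* = 1.282
Margin = z* · SE = 1.282 · 0.01718 = 0.0220

CI: 0.30501 ± 0.0220 = (0.283, 0.327)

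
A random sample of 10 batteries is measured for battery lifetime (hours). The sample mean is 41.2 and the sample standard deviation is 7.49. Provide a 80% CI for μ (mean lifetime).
(37.92, 44.48)

t-interval (σ unknown):
df = n - 1 = 9
t* = 1.383 for 80% confidence

Margin of error = t* · s/√n = 1.383 · 7.49/√10 = 3.28

CI: (37.92, 44.48)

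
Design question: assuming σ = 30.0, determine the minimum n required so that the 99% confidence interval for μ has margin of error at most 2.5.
n ≥ 956

For margin E ≤ 2.5:
n ≥ (z* · σ / E)²
n ≥ (2.576 · 30.0 / 2.5)²
n ≥ 955.55

Minimum n = 956 (rounding up)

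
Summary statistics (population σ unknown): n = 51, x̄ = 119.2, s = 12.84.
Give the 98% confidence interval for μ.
(114.88, 123.52)

t-interval (σ unknown):
df = n - 1 = 50
t* = 2.403 for 98% confidence

Margin of error = t* · s/√n = 2.403 · 12.84/√51 = 4.32

CI: (114.88, 123.52)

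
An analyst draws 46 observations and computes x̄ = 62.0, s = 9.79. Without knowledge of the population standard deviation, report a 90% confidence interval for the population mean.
(59.58, 64.42)

t-interval (σ unknown):
df = n - 1 = 45
t* = 1.679 for 90% confidence

Margin of error = t* · s/√n = 1.679 · 9.79/√46 = 2.42

CI: (59.58, 64.42)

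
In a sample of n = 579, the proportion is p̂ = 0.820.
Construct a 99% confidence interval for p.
(0.779, 0.861)

Proportion CI:
SE = √(p̂(1-p̂)/n) = √(0.820 · 0.180 / 579) = 0.01597

z* = 2.576
Margin = z* · SE = 2.576 · 0.01597 = 0.0411

CI: 0.820 ± 0.0411 = (0.779, 0.861)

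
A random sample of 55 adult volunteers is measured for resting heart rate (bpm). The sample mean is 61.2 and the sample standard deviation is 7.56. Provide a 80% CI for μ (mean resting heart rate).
(59.88, 62.52)

t-interval (σ unknown):
df = n - 1 = 54
t* = 1.297 for 80% confidence

Margin of error = t* · s/√n = 1.297 · 7.56/√55 = 1.32

CI: (59.88, 62.52)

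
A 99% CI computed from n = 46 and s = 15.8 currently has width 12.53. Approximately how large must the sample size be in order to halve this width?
n ≈ 184

CI width ∝ 1/√n
To reduce width by factor 2, need √n to grow by 2 → need 2² = 4 times as many samples.

Current: n = 46, width = 12.53
New: n = 184, width ≈ 6.06

Width reduced by factor of 12.53/6.06 = 2.07.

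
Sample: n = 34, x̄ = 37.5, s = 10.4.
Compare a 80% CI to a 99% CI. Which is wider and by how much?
99% CI is wider by 5.08

df = 33
80% CI: t* = 1.308, (35.17, 39.83), width = 2 · t* · s/√n = 4.67
99% CI: t* = 2.733, (32.63, 42.37), width = 2 · t* · s/√n = 9.75

The 99% CI is wider by 9.75 - 4.67 = 5.08.
Higher confidence requires a wider interval.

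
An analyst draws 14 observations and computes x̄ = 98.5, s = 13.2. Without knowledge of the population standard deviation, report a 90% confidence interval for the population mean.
(92.25, 104.75)

t-interval (σ unknown):
df = n - 1 = 13
t* = 1.771 for 90% confidence

Margin of error = t* · s/√n = 1.771 · 13.2/√14 = 6.25

CI: (92.25, 104.75)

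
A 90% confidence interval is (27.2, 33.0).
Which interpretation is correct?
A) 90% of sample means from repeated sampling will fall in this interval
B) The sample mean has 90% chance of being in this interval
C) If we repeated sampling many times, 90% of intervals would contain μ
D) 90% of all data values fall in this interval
C

A) Wrong — coverage applies to intervals containing μ, not to future x̄ values.
B) Wrong — x̄ is observed and sits in the interval by construction.
C) Correct — this is the frequentist long-run coverage interpretation.
D) Wrong — a CI is about the parameter μ, not individual data values.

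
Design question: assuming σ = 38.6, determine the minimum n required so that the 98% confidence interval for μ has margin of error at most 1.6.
n ≥ 3149

For margin E ≤ 1.6:
n ≥ (z* · σ / E)²
n ≥ (2.326 · 38.6 / 1.6)²
n ≥ 3148.87

Minimum n = 3149 (rounding up)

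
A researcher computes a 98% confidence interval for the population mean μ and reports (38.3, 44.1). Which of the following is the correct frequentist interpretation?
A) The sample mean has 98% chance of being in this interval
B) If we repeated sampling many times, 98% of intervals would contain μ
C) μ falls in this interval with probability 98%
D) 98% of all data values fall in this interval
B

A) Wrong — x̄ is observed and sits in the interval by construction.
B) Correct — this is the frequentist long-run coverage interpretation.
C) Wrong — μ is fixed; the randomness lives in the interval, not in μ.
D) Wrong — a CI is about the parameter μ, not individual data values.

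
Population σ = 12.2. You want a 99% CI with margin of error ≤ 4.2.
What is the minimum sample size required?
n ≥ 56

For margin E ≤ 4.2:
n ≥ (z* · σ / E)²
n ≥ (2.576 · 12.2 / 4.2)²
n ≥ 55.99

Minimum n = 56 (rounding up)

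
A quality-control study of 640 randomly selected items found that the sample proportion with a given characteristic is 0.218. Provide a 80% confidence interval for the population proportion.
(0.197, 0.239)

Proportion CI:
SE = √(p̂(1-p̂)/n) = √(0.218 · 0.782 / 640) = 0.01632

z* = 1.282
Margin = z* · SE = 1.282 · 0.01632 = 0.0209

CI: 0.218 ± 0.0209 = (0.197, 0.239)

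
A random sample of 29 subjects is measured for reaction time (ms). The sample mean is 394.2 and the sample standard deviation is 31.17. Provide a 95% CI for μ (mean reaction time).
(382.35, 406.05)

t-interval (σ unknown):
df = n - 1 = 28
t* = 2.048 for 95% confidence

Margin of error = t* · s/√n = 2.048 · 31.17/√29 = 11.85

CI: (382.35, 406.05)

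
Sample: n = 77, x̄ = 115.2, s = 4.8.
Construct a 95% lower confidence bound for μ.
μ ≥ 114.29

Lower bound (one-sided):
t* = 1.665 (one-sided for 95%)
Lower bound = x̄ - t* · s/√n = 115.2 - 1.665 · 4.8/√77 = 114.29

We are 95% confident that μ ≥ 114.29.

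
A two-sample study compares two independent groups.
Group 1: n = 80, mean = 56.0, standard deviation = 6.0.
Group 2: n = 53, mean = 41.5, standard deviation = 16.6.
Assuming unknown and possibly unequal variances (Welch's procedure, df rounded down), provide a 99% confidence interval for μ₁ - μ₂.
(8.18, 20.82)

Difference: x̄₁ - x̄₂ = 14.50
SE = √(s₁²/n₁ + s₂²/n₂) = √(6.0²/80 + 16.6²/53) = 2.3768
df = 61.09 → 61 (Welch–Satterthwaite, rounded down)
t* = 2.659

CI: 14.50 ± 2.659 · 2.3768 = 14.50 ± 6.32 = (8.18, 20.82)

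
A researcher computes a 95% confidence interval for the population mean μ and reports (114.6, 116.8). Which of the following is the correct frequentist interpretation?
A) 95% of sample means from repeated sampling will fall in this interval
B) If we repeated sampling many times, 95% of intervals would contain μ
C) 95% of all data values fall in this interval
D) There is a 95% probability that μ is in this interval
B

A) Wrong — coverage applies to intervals containing μ, not to future x̄ values.
B) Correct — this is the frequentist long-run coverage interpretation.
C) Wrong — a CI is about the parameter μ, not individual data values.
D) Wrong — μ is fixed; the randomness lives in the interval, not in μ.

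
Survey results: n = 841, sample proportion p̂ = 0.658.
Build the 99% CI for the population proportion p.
(0.616, 0.700)

Proportion CI:
SE = √(p̂(1-p̂)/n) = √(0.658 · 0.342 / 841) = 0.01636

z* = 2.576
Margin = z* · SE = 2.576 · 0.01636 = 0.0421

CI: 0.658 ± 0.0421 = (0.616, 0.700)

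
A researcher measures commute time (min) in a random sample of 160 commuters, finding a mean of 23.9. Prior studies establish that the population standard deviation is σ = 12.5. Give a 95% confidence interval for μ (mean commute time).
(21.96, 25.84)

z-interval (σ known):
z* = 1.960 for 95% confidence

Margin of error = z* · σ/√n = 1.960 · 12.5/√160 = 1.94

CI: (23.9 - 1.94, 23.9 + 1.94) = (21.96, 25.84)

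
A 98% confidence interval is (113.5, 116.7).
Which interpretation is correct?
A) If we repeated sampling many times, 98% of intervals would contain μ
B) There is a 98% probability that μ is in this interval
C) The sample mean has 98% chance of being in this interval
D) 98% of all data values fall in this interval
A

A) Correct — this is the frequentist long-run coverage interpretation.
B) Wrong — μ is fixed; the randomness lives in the interval, not in μ.
C) Wrong — x̄ is observed and sits in the interval by construction.
D) Wrong — a CI is about the parameter μ, not individual data values.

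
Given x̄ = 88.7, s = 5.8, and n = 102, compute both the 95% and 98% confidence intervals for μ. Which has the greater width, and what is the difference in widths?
98% CI is wider by 0.44

df = 101
95% CI: t* = 1.984, (87.56, 89.84), width = 2 · t* · s/√n = 2.28
98% CI: t* = 2.364, (87.34, 90.06), width = 2 · t* · s/√n = 2.72

The 98% CI is wider by 2.72 - 2.28 = 0.44.
Higher confidence requires a wider interval.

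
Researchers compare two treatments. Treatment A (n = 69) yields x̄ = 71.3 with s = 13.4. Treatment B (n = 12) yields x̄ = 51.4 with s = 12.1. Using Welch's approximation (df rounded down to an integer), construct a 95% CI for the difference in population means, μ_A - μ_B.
(11.74, 28.06)

Difference: x̄₁ - x̄₂ = 19.90
SE = √(s₁²/n₁ + s₂²/n₂) = √(13.4²/69 + 12.1²/12) = 3.8475
df = 16.07 → 16 (Welch–Satterthwaite, rounded down)
t* = 2.120

CI: 19.90 ± 2.120 · 3.8475 = 19.90 ± 8.16 = (11.74, 28.06)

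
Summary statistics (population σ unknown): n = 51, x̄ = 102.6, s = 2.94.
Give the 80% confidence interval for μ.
(102.07, 103.13)

t-interval (σ unknown):
df = n - 1 = 50
t* = 1.299 for 80% confidence

Margin of error = t* · s/√n = 1.299 · 2.94/√51 = 0.53

CI: (102.07, 103.13)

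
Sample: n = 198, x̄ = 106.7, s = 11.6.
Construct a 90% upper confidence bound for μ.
μ ≤ 107.76

Upper bound (one-sided):
t* = 1.286 (one-sided for 90%)
Upper bound = x̄ + t* · s/√n = 106.7 + 1.286 · 11.6/√198 = 107.76

We are 90% confident that μ ≤ 107.76.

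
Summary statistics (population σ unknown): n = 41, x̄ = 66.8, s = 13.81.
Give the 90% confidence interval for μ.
(63.17, 70.43)

t-interval (σ unknown):
df = n - 1 = 40
t* = 1.684 for 90% confidence

Margin of error = t* · s/√n = 1.684 · 13.81/√41 = 3.63

CI: (63.17, 70.43)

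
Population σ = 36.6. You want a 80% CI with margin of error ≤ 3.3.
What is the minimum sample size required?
n ≥ 203

For margin E ≤ 3.3:
n ≥ (z* · σ / E)²
n ≥ (1.282 · 36.6 / 3.3)²
n ≥ 202.17

Minimum n = 203 (rounding up)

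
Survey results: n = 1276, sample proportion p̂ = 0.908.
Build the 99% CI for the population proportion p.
(0.887, 0.929)

Proportion CI:
SE = √(p̂(1-p̂)/n) = √(0.908 · 0.092 / 1276) = 0.00809

z* = 2.576
Margin = z* · SE = 2.576 · 0.00809 = 0.0208

CI: 0.908 ± 0.0208 = (0.887, 0.929)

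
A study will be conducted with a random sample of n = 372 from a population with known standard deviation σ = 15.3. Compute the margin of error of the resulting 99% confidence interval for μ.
Margin of error = 2.04

Margin of error = z* · σ/√n
= 2.576 · 15.3/√372
= 2.576 · 15.3/19.2873
= 2.04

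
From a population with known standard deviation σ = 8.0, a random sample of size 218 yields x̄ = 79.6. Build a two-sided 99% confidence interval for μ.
(78.20, 81.00)

z-interval (σ known):
z* = 2.576 for 99% confidence

Margin of error = z* · σ/√n = 2.576 · 8.0/√218 = 1.40

CI: (79.6 - 1.40, 79.6 + 1.40) = (78.20, 81.00)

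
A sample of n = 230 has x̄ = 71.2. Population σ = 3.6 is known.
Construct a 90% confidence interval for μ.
(70.81, 71.59)

z-interval (σ known):
z* = 1.645 for 90% confidence

Margin of error = z* · σ/√n = 1.645 · 3.6/√230 = 0.39

CI: (71.2 - 0.39, 71.2 + 0.39) = (70.81, 71.59)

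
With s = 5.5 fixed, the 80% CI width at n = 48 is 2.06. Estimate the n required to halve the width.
n ≈ 192

CI width ∝ 1/√n
To reduce width by factor 2, need √n to grow by 2 → need 2² = 4 times as many samples.

Current: n = 48, width = 2.06
New: n = 192, width ≈ 1.02

Width reduced by factor of 2.06/1.02 = 2.02.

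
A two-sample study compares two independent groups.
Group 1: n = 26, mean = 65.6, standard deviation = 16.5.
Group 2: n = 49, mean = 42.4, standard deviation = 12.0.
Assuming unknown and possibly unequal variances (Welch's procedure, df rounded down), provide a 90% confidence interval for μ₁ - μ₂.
(17.03, 29.37)

Difference: x̄₁ - x̄₂ = 23.20
SE = √(s₁²/n₁ + s₂²/n₂) = √(16.5²/26 + 12.0²/49) = 3.6620
df = 39.39 → 39 (Welch–Satterthwaite, rounded down)
t* = 1.685

CI: 23.20 ± 1.685 · 3.6620 = 23.20 ± 6.17 = (17.03, 29.37)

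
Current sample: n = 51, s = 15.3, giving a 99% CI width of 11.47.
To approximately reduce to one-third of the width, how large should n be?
n ≈ 459

CI width ∝ 1/√n
To reduce width by factor 3, need √n to grow by 3 → need 3² = 9 times as many samples.

Current: n = 51, width = 11.47
New: n = 459, width ≈ 3.69

Width reduced by factor of 11.47/3.69 = 3.11.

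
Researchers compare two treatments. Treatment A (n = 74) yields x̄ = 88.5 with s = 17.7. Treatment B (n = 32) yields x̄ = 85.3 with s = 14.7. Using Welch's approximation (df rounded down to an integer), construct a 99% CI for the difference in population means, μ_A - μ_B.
(-5.58, 11.98)

Difference: x̄₁ - x̄₂ = 3.20
SE = √(s₁²/n₁ + s₂²/n₂) = √(17.7²/74 + 14.7²/32) = 3.3146
df = 70.32 → 70 (Welch–Satterthwaite, rounded down)
t* = 2.648

CI: 3.20 ± 2.648 · 3.3146 = 3.20 ± 8.78 = (-5.58, 11.98)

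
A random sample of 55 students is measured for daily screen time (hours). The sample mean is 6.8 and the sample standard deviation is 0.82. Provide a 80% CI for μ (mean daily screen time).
(6.66, 6.94)

t-interval (σ unknown):
df = n - 1 = 54
t* = 1.297 for 80% confidence

Margin of error = t* · s/√n = 1.297 · 0.82/√55 = 0.14

CI: (6.66, 6.94)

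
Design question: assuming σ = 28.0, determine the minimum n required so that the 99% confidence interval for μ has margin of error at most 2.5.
n ≥ 833

For margin E ≤ 2.5:
n ≥ (z* · σ / E)²
n ≥ (2.576 · 28.0 / 2.5)²
n ≥ 832.39

Minimum n = 833 (rounding up)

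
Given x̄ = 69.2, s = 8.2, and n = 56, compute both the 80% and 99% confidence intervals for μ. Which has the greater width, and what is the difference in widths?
99% CI is wider by 3.01

df = 55
80% CI: t* = 1.297, (67.78, 70.62), width = 2 · t* · s/√n = 2.84
99% CI: t* = 2.668, (66.28, 72.12), width = 2 · t* · s/√n = 5.85

The 99% CI is wider by 5.85 - 2.84 = 3.01.
Higher confidence requires a wider interval.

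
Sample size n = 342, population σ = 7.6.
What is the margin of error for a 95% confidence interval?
Margin of error = 0.81

Margin of error = z* · σ/√n
= 1.960 · 7.6/√342
= 1.960 · 7.6/18.4932
= 0.81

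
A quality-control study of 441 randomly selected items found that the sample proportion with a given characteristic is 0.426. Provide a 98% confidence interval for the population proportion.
(0.371, 0.481)

Proportion CI:
SE = √(p̂(1-p̂)/n) = √(0.426 · 0.574 / 441) = 0.02355

z* = 2.326
Margin = z* · SE = 2.326 · 0.02355 = 0.0548

CI: 0.426 ± 0.0548 = (0.371, 0.481)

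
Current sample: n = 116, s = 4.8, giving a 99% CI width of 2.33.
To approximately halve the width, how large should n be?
n ≈ 464

CI width ∝ 1/√n
To reduce width by factor 2, need √n to grow by 2 → need 2² = 4 times as many samples.

Current: n = 116, width = 2.33
New: n = 464, width ≈ 1.15

Width reduced by factor of 2.33/1.15 = 2.03.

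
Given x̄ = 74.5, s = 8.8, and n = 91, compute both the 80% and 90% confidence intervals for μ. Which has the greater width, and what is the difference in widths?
90% CI is wider by 0.69

df = 90
80% CI: t* = 1.291, (73.31, 75.69), width = 2 · t* · s/√n = 2.38
90% CI: t* = 1.662, (72.97, 76.03), width = 2 · t* · s/√n = 3.07

The 90% CI is wider by 3.07 - 2.38 = 0.69.
Higher confidence requires a wider interval.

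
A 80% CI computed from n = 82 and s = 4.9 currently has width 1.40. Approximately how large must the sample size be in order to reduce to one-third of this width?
n ≈ 738

CI width ∝ 1/√n
To reduce width by factor 3, need √n to grow by 3 → need 3² = 9 times as many samples.

Current: n = 82, width = 1.40
New: n = 738, width ≈ 0.46

Width reduced by factor of 1.40/0.46 = 3.04.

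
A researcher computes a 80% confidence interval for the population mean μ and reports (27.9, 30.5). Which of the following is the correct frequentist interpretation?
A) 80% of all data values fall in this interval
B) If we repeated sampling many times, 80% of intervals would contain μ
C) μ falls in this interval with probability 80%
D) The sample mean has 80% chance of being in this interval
B

A) Wrong — a CI is about the parameter μ, not individual data values.
B) Correct — this is the frequentist long-run coverage interpretation.
C) Wrong — μ is fixed; the randomness lives in the interval, not in μ.
D) Wrong — x̄ is observed and sits in the interval by construction.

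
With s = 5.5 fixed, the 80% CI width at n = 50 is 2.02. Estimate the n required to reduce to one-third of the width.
n ≈ 450

CI width ∝ 1/√n
To reduce width by factor 3, need √n to grow by 3 → need 3² = 9 times as many samples.

Current: n = 50, width = 2.02
New: n = 450, width ≈ 0.67

Width reduced by factor of 2.02/0.67 = 3.01.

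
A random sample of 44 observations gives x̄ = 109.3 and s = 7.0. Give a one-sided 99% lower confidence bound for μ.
μ ≥ 106.75

Lower bound (one-sided):
t* = 2.416 (one-sided for 99%)
Lower bound = x̄ - t* · s/√n = 109.3 - 2.416 · 7.0/√44 = 106.75

We are 99% confident that μ ≥ 106.75.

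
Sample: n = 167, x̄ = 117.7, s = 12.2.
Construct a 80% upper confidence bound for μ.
μ ≤ 118.50

Upper bound (one-sided):
t* = 0.844 (one-sided for 80%)
Upper bound = x̄ + t* · s/√n = 117.7 + 0.844 · 12.2/√167 = 118.50

We are 80% confident that μ ≤ 118.50.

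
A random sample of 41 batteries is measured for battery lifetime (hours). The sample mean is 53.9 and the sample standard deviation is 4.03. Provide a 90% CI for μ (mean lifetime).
(52.84, 54.96)

t-interval (σ unknown):
df = n - 1 = 40
t* = 1.684 for 90% confidence

Margin of error = t* · s/√n = 1.684 · 4.03/√41 = 1.06

CI: (52.84, 54.96)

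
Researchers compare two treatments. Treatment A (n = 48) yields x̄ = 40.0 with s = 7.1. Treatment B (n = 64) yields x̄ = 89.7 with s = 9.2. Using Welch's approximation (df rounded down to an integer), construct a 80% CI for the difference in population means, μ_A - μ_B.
(-51.69, -47.71)

Difference: x̄₁ - x̄₂ = -49.70
SE = √(s₁²/n₁ + s₂²/n₂) = √(7.1²/48 + 9.2²/64) = 1.5404
df = 109.89 → 109 (Welch–Satterthwaite, rounded down)
t* = 1.289

CI: -49.70 ± 1.289 · 1.5404 = -49.70 ± 1.99 = (-51.69, -47.71)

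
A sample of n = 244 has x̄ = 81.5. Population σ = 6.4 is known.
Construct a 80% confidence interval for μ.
(80.97, 82.03)

z-interval (σ known):
z* = 1.282 for 80% confidence

Margin of error = z* · σ/√n = 1.282 · 6.4/√244 = 0.53

CI: (81.5 - 0.53, 81.5 + 0.53) = (80.97, 82.03)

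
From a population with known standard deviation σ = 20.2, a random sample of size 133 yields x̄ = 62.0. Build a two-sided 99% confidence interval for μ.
(57.49, 66.51)

z-interval (σ known):
z* = 2.576 for 99% confidence

Margin of error = z* · σ/√n = 2.576 · 20.2/√133 = 4.51

CI: (62.0 - 4.51, 62.0 + 4.51) = (57.49, 66.51)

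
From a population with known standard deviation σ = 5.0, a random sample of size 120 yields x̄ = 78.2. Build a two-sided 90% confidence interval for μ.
(77.45, 78.95)

z-interval (σ known):
z* = 1.645 for 90% confidence

Margin of error = z* · σ/√n = 1.645 · 5.0/√120 = 0.75

CI: (78.2 - 0.75, 78.2 + 0.75) = (77.45, 78.95)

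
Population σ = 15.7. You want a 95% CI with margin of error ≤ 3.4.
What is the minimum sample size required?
n ≥ 82

For margin E ≤ 3.4:
n ≥ (z* · σ / E)²
n ≥ (1.960 · 15.7 / 3.4)²
n ≥ 81.91

Minimum n = 82 (rounding up)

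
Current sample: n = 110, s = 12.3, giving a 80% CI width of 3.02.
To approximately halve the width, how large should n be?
n ≈ 440

CI width ∝ 1/√n
To reduce width by factor 2, need √n to grow by 2 → need 2² = 4 times as many samples.

Current: n = 110, width = 3.02
New: n = 440, width ≈ 1.50

Width reduced by factor of 3.02/1.50 = 2.01.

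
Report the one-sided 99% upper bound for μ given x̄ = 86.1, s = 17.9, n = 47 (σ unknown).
μ ≤ 92.39

Upper bound (one-sided):
t* = 2.410 (one-sided for 99%)
Upper bound = x̄ + t* · s/√n = 86.1 + 2.410 · 17.9/√47 = 92.39

We are 99% confident that μ ≤ 92.39.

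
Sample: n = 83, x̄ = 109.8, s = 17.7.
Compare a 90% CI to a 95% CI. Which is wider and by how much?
95% CI is wider by 1.26

df = 82
90% CI: t* = 1.664, (106.57, 113.03), width = 2 · t* · s/√n = 6.47
95% CI: t* = 1.989, (105.94, 113.66), width = 2 · t* · s/√n = 7.73

The 95% CI is wider by 7.73 - 6.47 = 1.26.
Higher confidence requires a wider interval.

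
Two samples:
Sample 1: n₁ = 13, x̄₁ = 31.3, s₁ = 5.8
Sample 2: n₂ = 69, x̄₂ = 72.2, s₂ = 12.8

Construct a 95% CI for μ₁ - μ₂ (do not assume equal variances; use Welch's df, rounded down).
(-45.41, -36.39)

Difference: x̄₁ - x̄₂ = -40.90
SE = √(s₁²/n₁ + s₂²/n₂) = √(5.8²/13 + 12.8²/69) = 2.2276
df = 38.42 → 38 (Welch–Satterthwaite, rounded down)
t* = 2.024

CI: -40.90 ± 2.024 · 2.2276 = -40.90 ± 4.51 = (-45.41, -36.39)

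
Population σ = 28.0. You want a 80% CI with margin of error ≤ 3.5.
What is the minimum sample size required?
n ≥ 106

For margin E ≤ 3.5:
n ≥ (z* · σ / E)²
n ≥ (1.282 · 28.0 / 3.5)²
n ≥ 105.19

Minimum n = 106 (rounding up)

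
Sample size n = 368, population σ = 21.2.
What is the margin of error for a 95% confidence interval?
Margin of error = 2.17

Margin of error = z* · σ/√n
= 1.960 · 21.2/√368
= 1.960 · 21.2/19.1833
= 2.17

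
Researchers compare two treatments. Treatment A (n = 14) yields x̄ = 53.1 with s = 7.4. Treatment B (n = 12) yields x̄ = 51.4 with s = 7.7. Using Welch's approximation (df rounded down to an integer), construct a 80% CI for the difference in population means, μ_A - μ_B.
(-2.22, 5.62)

Difference: x̄₁ - x̄₂ = 1.70
SE = √(s₁²/n₁ + s₂²/n₂) = √(7.4²/14 + 7.7²/12) = 2.9753
df = 23.07 → 23 (Welch–Satterthwaite, rounded down)
t* = 1.319

CI: 1.70 ± 1.319 · 2.9753 = 1.70 ± 3.92 = (-2.22, 5.62)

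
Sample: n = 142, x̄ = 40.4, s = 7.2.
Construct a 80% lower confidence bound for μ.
μ ≥ 39.89

Lower bound (one-sided):
t* = 0.844 (one-sided for 80%)
Lower bound = x̄ - t* · s/√n = 40.4 - 0.844 · 7.2/√142 = 39.89

We are 80% confident that μ ≥ 39.89.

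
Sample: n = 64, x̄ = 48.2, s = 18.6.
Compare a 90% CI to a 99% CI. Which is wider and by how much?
99% CI is wider by 4.59

df = 63
90% CI: t* = 1.669, (44.32, 52.08), width = 2 · t* · s/√n = 7.76
99% CI: t* = 2.656, (42.02, 54.38), width = 2 · t* · s/√n = 12.35

The 99% CI is wider by 12.35 - 7.76 = 4.59.
Higher confidence requires a wider interval.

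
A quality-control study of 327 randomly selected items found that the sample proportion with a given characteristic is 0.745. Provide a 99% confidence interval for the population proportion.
(0.683, 0.807)

Proportion CI:
SE = √(p̂(1-p̂)/n) = √(0.745 · 0.255 / 327) = 0.02410

z* = 2.576
Margin = z* · SE = 2.576 · 0.02410 = 0.0621

CI: 0.745 ± 0.0621 = (0.683, 0.807)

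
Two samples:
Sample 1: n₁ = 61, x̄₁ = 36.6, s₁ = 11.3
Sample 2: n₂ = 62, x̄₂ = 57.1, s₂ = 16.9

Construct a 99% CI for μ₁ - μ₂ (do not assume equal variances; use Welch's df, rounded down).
(-27.29, -13.71)

Difference: x̄₁ - x̄₂ = -20.50
SE = √(s₁²/n₁ + s₂²/n₂) = √(11.3²/61 + 16.9²/62) = 2.5884
df = 106.65 → 106 (Welch–Satterthwaite, rounded down)
t* = 2.623

CI: -20.50 ± 2.623 · 2.5884 = -20.50 ± 6.79 = (-27.29, -13.71)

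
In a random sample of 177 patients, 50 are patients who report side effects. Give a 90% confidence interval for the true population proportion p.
(0.227, 0.338)

Proportion CI:
p̂ = 50/177 = 0.28249
SE = √(p̂(1-p̂)/n) = √(0.28249 · 0.71751 / 177) = 0.03384

z* = 1.645
Margin = z* · SE = 1.645 · 0.03384 = 0.0557

CI: 0.28249 ± 0.0557 = (0.227, 0.338)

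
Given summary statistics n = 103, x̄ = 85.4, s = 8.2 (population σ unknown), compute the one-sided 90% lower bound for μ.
μ ≥ 84.36

Lower bound (one-sided):
t* = 1.290 (one-sided for 90%)
Lower bound = x̄ - t* · s/√n = 85.4 - 1.290 · 8.2/√103 = 84.36

We are 90% confident that μ ≥ 84.36.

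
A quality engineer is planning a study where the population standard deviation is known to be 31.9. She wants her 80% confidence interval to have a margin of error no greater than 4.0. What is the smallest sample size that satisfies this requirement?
n ≥ 105

For margin E ≤ 4.0:
n ≥ (z* · σ / E)²
n ≥ (1.282 · 31.9 / 4.0)²
n ≥ 104.53

Minimum n = 105 (rounding up)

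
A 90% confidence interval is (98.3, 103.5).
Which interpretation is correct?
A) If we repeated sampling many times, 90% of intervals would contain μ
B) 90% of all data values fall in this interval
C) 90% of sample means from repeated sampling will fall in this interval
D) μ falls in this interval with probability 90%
A

A) Correct — this is the frequentist long-run coverage interpretation.
B) Wrong — a CI is about the parameter μ, not individual data values.
C) Wrong — coverage applies to intervals containing μ, not to future x̄ values.
D) Wrong — μ is fixed; the randomness lives in the interval, not in μ.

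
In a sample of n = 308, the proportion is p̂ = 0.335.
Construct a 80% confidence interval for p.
(0.301, 0.369)

Proportion CI:
SE = √(p̂(1-p̂)/n) = √(0.335 · 0.665 / 308) = 0.02689

z* = 1.282
Margin = z* · SE = 1.282 · 0.02689 = 0.0345

CI: 0.335 ± 0.0345 = (0.301, 0.369)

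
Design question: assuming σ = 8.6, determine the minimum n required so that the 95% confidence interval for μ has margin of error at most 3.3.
n ≥ 27

For margin E ≤ 3.3:
n ≥ (z* · σ / E)²
n ≥ (1.960 · 8.6 / 3.3)²
n ≥ 26.09

Minimum n = 27 (rounding up)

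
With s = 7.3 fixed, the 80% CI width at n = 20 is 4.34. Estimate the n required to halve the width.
n ≈ 80

CI width ∝ 1/√n
To reduce width by factor 2, need √n to grow by 2 → need 2² = 4 times as many samples.

Current: n = 20, width = 4.34
New: n = 80, width ≈ 2.11

Width reduced by factor of 4.34/2.11 = 2.06.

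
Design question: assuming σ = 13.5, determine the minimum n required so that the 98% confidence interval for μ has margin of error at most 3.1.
n ≥ 103

For margin E ≤ 3.1:
n ≥ (z* · σ / E)²
n ≥ (2.326 · 13.5 / 3.1)²
n ≥ 102.60

Minimum n = 103 (rounding up)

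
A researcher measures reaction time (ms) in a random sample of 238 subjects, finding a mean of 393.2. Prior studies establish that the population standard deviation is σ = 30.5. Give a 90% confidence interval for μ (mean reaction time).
(389.95, 396.45)

z-interval (σ known):
z* = 1.645 for 90% confidence

Margin of error = z* · σ/√n = 1.645 · 30.5/√238 = 3.25

CI: (393.2 - 3.25, 393.2 + 3.25) = (389.95, 396.45)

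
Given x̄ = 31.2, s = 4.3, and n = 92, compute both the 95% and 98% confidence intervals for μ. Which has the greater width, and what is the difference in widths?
98% CI is wider by 0.34

df = 91
95% CI: t* = 1.986, (30.31, 32.09), width = 2 · t* · s/√n = 1.78
98% CI: t* = 2.368, (30.14, 32.26), width = 2 · t* · s/√n = 2.12

The 98% CI is wider by 2.12 - 1.78 = 0.34.
Higher confidence requires a wider interval.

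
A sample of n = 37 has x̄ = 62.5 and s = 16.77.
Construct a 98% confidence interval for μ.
(55.79, 69.21)

t-interval (σ unknown):
df = n - 1 = 36
t* = 2.434 for 98% confidence

Margin of error = t* · s/√n = 2.434 · 16.77/√37 = 6.71

CI: (55.79, 69.21)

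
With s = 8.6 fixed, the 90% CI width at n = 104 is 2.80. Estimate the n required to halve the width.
n ≈ 416

CI width ∝ 1/√n
To reduce width by factor 2, need √n to grow by 2 → need 2² = 4 times as many samples.

Current: n = 104, width = 2.80
New: n = 416, width ≈ 1.39

Width reduced by factor of 2.80/1.39 = 2.01.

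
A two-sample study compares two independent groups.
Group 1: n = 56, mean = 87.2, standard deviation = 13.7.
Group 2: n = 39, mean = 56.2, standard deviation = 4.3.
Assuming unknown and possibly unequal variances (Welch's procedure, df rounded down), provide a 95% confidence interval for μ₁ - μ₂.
(27.10, 34.90)

Difference: x̄₁ - x̄₂ = 31.00
SE = √(s₁²/n₁ + s₂²/n₂) = √(13.7²/56 + 4.3²/39) = 1.9559
df = 69.64 → 69 (Welch–Satterthwaite, rounded down)
t* = 1.995

CI: 31.00 ± 1.995 · 1.9559 = 31.00 ± 3.90 = (27.10, 34.90)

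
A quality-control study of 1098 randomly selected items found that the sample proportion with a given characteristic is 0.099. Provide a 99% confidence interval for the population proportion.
(0.076, 0.122)

Proportion CI:
SE = √(p̂(1-p̂)/n) = √(0.099 · 0.901 / 1098) = 0.00901

z* = 2.576
Margin = z* · SE = 2.576 · 0.00901 = 0.0232

CI: 0.099 ± 0.0232 = (0.076, 0.122)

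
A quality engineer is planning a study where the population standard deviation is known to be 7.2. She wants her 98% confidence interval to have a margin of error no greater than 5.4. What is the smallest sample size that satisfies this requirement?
n ≥ 10

For margin E ≤ 5.4:
n ≥ (z* · σ / E)²
n ≥ (2.326 · 7.2 / 5.4)²
n ≥ 9.62

Minimum n = 10 (rounding up)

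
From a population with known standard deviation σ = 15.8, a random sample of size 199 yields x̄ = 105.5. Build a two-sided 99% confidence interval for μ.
(102.61, 108.39)

z-interval (σ known):
z* = 2.576 for 99% confidence

Margin of error = z* · σ/√n = 2.576 · 15.8/√199 = 2.89

CI: (105.5 - 2.89, 105.5 + 2.89) = (102.61, 108.39)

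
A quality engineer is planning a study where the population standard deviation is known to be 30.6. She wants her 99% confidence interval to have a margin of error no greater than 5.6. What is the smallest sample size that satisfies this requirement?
n ≥ 199

For margin E ≤ 5.6:
n ≥ (z* · σ / E)²
n ≥ (2.576 · 30.6 / 5.6)²
n ≥ 198.13

Minimum n = 199 (rounding up)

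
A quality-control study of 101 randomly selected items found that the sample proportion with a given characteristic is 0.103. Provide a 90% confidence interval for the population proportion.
(0.053, 0.153)

Proportion CI:
SE = √(p̂(1-p̂)/n) = √(0.103 · 0.897 / 101) = 0.03025

z* = 1.645
Margin = z* · SE = 1.645 · 0.03025 = 0.0498

CI: 0.103 ± 0.0498 = (0.053, 0.153)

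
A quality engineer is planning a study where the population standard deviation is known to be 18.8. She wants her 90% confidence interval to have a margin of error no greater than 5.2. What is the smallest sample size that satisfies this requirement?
n ≥ 36

For margin E ≤ 5.2:
n ≥ (z* · σ / E)²
n ≥ (1.645 · 18.8 / 5.2)²
n ≥ 35.37

Minimum n = 36 (rounding up)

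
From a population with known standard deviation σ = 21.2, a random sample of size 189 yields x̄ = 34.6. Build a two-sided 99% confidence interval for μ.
(30.63, 38.57)

z-interval (σ known):
z* = 2.576 for 99% confidence

Margin of error = z* · σ/√n = 2.576 · 21.2/√189 = 3.97

CI: (34.6 - 3.97, 34.6 + 3.97) = (30.63, 38.57)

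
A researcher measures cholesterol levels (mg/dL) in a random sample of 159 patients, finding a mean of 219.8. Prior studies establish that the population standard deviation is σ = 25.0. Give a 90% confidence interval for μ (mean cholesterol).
(216.54, 223.06)

z-interval (σ known):
z* = 1.645 for 90% confidence

Margin of error = z* · σ/√n = 1.645 · 25.0/√159 = 3.26

CI: (219.8 - 3.26, 219.8 + 3.26) = (216.54, 223.06)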